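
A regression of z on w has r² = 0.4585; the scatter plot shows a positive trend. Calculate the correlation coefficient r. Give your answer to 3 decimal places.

|r| = √0.4585 = 0.677
The association is positive, so r = 0.677.

0.677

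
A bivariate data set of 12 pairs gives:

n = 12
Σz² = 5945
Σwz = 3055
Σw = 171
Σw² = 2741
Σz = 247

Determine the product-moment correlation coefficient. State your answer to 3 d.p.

-0.908

r = (nΣwz − ΣwΣz) / √[(nΣw² − (Σw)²)(nΣz² − (Σz)²)]
Numerator: 12×3055 − 171×247 = -5577
Denominator: √[(32892 − 29241)(71340 − 61009)] = √[3651 × 10331] = 6141.5373
r = -5577 / 6141.5373 ≈ -0.908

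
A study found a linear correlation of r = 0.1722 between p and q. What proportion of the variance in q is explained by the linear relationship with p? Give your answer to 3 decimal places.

r² = (0.1722)² = 0.030

0.030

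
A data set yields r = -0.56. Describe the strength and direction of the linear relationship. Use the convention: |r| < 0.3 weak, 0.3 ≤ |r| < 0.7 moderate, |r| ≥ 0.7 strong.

moderate negative

r = -0.56 < 0 so the relationship is negative.
|r| = 0.56, which falls in the moderate range.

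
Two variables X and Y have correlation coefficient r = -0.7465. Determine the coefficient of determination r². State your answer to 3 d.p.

r² = (-0.7465)² = 0.557

0.557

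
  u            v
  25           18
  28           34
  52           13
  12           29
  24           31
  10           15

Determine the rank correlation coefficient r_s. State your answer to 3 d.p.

-0.029

Rank u: 4, 5, 6, 2, 3, 1
Rank v: 3, 6, 1, 4, 5, 2
d = rank(u) − rank(v): 1, -1, 5, -2, -2, -1; Σd² = 36
ρ = 1 − 6Σd² / [n(n²−1)] = 1 − 6×36 / (6×35) = 1 − 216/210 ≈ -0.029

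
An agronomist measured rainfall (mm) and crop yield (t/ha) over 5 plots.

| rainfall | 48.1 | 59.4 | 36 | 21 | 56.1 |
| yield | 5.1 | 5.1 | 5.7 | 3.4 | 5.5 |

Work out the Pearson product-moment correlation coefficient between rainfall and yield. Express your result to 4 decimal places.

n = 5, Σx = 220.6, Σy = 24.8, Σx² = 10726.18, Σy² = 126.32, Σxy = 1133.4
nΣxy − ΣxΣy = 5667 − 5470.88 = 196.12
nΣx² − (Σx)² = 53630.9 − 48664.36 = 4966.54; nΣy² − (Σy)² = 631.6 − 615.04 = 16.56
r = 196.12 / √(4966.54 × 16.56) = 196.12 / 286.7855 ≈ 0.6839

0.6839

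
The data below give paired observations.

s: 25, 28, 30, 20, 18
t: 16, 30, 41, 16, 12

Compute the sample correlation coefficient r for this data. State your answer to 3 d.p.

0.895

n = 5, Σs = 121, Σt = 115, Σs² = 3033, Σt² = 3237, Σst = 3006
nΣst − ΣsΣt = 15030 − 13915 = 1115
nΣs² − (Σs)² = 15165 − 14641 = 524; nΣt² − (Σt)² = 16185 − 13225 = 2960
r = 1115 / √(524 × 2960) = 1115 / 1245.4076 ≈ 0.895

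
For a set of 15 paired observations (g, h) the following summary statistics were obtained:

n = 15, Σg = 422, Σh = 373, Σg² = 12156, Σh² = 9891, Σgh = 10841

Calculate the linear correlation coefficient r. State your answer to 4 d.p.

r = (nΣgh − ΣgΣh) / √[(nΣg² − (Σg)²)(nΣh² − (Σh)²)]
Numerator: 15×10841 − 422×373 = 5209
Denominator: √[(182340 − 178084)(148365 − 139129)] = √[4256 × 9236] = 6269.6424
r = 5209 / 6269.6424 ≈ 0.8308

0.8308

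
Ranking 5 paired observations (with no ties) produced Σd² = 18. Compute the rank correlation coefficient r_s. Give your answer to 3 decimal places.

ρ = 1 − 6Σd² / [n(n²−1)] = 1 − 6×18 / (5×24)
  = 1 − 108/120 = 1 − 0.9000 ≈ 0.100

0.100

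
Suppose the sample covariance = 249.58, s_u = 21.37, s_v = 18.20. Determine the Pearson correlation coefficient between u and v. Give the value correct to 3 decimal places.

0.642

r = Cov(u,v) / (s_u · s_v) = 249.58 / (21.37 × 18.20)
  = 249.58 / 388.9340 ≈ 0.642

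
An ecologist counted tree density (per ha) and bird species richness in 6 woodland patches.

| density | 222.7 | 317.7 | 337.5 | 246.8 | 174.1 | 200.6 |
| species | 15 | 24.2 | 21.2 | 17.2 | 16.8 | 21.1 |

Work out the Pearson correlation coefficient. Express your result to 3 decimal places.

0.641

n = 6, Σx = 1499.4, Σy = 115.5, Σx² = 395896.24, Σy² = 2283.37, Σxy = 29586.34
nΣxy − ΣxΣy = 177518.04 − 173180.7 = 4337.34
nΣx² − (Σx)² = 2375377.44 − 2248200.36 = 127177.08; nΣy² − (Σy)² = 13700.22 − 13340.25 = 359.97
r = 4337.34 / √(127177.08 × 359.97) = 4337.34 / 6766.0870 ≈ 0.641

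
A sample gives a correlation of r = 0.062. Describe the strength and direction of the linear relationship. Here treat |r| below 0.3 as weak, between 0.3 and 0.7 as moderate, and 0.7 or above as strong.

weak positive

r = 0.062 > 0 so the relationship is positive.
|r| = 0.062, which falls in the weak range.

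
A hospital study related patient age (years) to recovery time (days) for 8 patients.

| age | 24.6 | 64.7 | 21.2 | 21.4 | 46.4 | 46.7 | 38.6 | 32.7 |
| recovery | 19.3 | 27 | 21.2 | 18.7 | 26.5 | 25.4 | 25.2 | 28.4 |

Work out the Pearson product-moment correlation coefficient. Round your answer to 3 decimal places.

n = 8, Σx = 296.3, Σy = 191.7, Σx² = 12591.75, Σy² = 4689.63, Σxy = 7388.48
nΣxy − ΣxΣy = 59107.84 − 56800.71 = 2307.13
nΣx² − (Σx)² = 100734 − 87793.69 = 12940.31; nΣy² − (Σy)² = 37517.04 − 36748.89 = 768.15
r = 2307.13 / √(12940.31 × 768.15) = 2307.13 / 3152.7923 ≈ 0.732

0.732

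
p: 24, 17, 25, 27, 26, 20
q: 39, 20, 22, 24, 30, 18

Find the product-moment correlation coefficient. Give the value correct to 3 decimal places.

n = 6, Σp = 139, Σq = 153, Σp² = 3295, Σq² = 4205, Σpq = 3614
nΣpq − ΣpΣq = 21684 − 21267 = 417
nΣp² − (Σp)² = 19770 − 19321 = 449; nΣq² − (Σq)² = 25230 − 23409 = 1821
r = 417 / √(449 × 1821) = 417 / 904.2284 ≈ 0.461

0.461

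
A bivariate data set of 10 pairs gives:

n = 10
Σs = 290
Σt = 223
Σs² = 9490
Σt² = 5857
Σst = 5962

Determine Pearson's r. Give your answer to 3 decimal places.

-0.517

r = (nΣst − ΣsΣt) / √[(nΣs² − (Σs)²)(nΣt² − (Σt)²)]
Numerator: 10×5962 − 290×223 = -5050
Denominator: √[(94900 − 84100)(58570 − 49729)] = √[10800 × 8841] = 9771.5301
r = -5050 / 9771.5301 ≈ -0.517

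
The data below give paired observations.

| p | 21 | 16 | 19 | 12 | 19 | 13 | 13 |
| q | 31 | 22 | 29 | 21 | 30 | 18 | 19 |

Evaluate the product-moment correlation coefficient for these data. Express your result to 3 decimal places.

n = 7, Σp = 113, Σq = 170, Σp² = 1901, Σq² = 4312, Σpq = 2857
nΣpq − ΣpΣq = 19999 − 19210 = 789
nΣp² − (Σp)² = 13307 − 12769 = 538; nΣq² − (Σq)² = 30184 − 28900 = 1284
r = 789 / √(538 × 1284) = 789 / 831.1390 ≈ 0.949

0.949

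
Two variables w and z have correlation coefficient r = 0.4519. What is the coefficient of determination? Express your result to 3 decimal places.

r² = (0.4519)² = 0.204

0.204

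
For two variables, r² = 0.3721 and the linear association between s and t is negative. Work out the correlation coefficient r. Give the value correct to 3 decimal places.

-0.610

|r| = √0.3721 = 0.610
The association is negative, so r = −0.610.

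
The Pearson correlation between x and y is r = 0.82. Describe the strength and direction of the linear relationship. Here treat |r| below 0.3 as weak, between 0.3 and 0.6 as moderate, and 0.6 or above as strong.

r = 0.82 > 0 so the relationship is positive.
|r| = 0.82, which falls in the strong range.

strong positive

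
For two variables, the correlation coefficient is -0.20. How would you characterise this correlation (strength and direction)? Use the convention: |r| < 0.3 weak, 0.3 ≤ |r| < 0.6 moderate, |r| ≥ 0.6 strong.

weak negative

r = -0.20 < 0 so the relationship is negative.
|r| = 0.20, which falls in the weak range.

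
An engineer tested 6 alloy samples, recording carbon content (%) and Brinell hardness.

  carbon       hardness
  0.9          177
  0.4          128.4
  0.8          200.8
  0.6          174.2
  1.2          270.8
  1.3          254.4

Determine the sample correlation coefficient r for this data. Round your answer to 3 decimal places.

n = 6, Σx = 5.2, Σy = 1205.6, Σx² = 5.1, Σy² = 256533.84, Σxy = 1131.5
nΣxy − ΣxΣy = 6789 − 6269.12 = 519.88
nΣx² − (Σx)² = 30.6 − 27.04 = 3.56; nΣy² − (Σy)² = 1539203.04 − 1453471.36 = 85731.68
r = 519.88 / √(3.56 × 85731.68) = 519.88 / 552.4534 ≈ 0.941

0.941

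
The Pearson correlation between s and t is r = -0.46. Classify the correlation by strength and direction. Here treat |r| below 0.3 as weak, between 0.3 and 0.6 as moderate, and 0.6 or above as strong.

r = -0.46 < 0 so the relationship is negative.
|r| = 0.46, which falls in the moderate range.

moderate negative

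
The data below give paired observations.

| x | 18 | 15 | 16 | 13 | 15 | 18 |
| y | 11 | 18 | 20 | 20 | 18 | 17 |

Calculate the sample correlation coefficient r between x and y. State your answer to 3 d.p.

n = 6, Σx = 95, Σy = 104, Σx² = 1523, Σy² = 1858, Σxy = 1624
nΣxy − ΣxΣy = 9744 − 9880 = -136
nΣx² − (Σx)² = 9138 − 9025 = 113; nΣy² − (Σy)² = 11148 − 10816 = 332
r = -136 / √(113 × 332) = -136 / 193.6905 ≈ -0.702

-0.702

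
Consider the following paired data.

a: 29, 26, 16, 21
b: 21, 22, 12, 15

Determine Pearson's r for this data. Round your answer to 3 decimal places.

n = 4, Σa = 92, Σb = 70, Σa² = 2214, Σb² = 1294, Σab = 1688
nΣab − ΣaΣb = 6752 − 6440 = 312
nΣa² − (Σa)² = 8856 − 8464 = 392; nΣb² − (Σb)² = 5176 − 4900 = 276
r = 312 / √(392 × 276) = 312 / 328.9255 ≈ 0.949

0.949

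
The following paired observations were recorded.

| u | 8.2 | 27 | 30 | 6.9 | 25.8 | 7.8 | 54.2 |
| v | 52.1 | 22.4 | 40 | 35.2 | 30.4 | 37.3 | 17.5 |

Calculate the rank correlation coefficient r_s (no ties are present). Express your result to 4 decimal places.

-0.4286

Rank u: 3, 5, 6, 1, 4, 2, 7
Rank v: 7, 2, 6, 4, 3, 5, 1
d = rank(u) − rank(v): -4, 3, 0, -3, 1, -3, 6; Σd² = 80
ρ = 1 − 6Σd² / [n(n²−1)] = 1 − 6×80 / (7×48) = 1 − 480/336 ≈ -0.4286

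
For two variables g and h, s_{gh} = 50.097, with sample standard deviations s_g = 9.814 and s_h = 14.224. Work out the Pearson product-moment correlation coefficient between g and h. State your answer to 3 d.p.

0.359

r = Cov(g,h) / (s_g · s_h) = 50.097 / (9.814 × 14.224)
  = 50.097 / 139.5943 ≈ 0.359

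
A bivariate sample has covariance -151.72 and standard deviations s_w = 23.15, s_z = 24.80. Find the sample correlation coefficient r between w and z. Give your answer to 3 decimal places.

-0.264

r = Cov(w,z) / (s_w · s_z) = -151.72 / (23.15 × 24.80)
  = -151.72 / 574.1200 ≈ -0.264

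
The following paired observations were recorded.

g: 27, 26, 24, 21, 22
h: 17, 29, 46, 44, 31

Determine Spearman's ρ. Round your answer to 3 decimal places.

-0.700

Rank g: 5, 4, 3, 1, 2
Rank h: 1, 2, 5, 4, 3
d = rank(g) − rank(h): 4, 2, -2, -3, -1; Σd² = 34
ρ = 1 − 6Σd² / [n(n²−1)] = 1 − 6×34 / (5×24) = 1 − 204/120 ≈ -0.700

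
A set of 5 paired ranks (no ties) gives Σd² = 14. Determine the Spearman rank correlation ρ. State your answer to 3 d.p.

0.300

ρ = 1 − 6Σd² / [n(n²−1)] = 1 − 6×14 / (5×24)
  = 1 − 84/120 = 1 − 0.7000 ≈ 0.300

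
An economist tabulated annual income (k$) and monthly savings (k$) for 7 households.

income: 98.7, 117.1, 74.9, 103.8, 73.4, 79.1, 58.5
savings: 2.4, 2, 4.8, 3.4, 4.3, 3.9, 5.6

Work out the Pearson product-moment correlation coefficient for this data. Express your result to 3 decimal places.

-0.940

n = 7, Σx = 605.5, Σy = 26.4, Σx² = 54905.17, Σy² = 109.42, Σxy = 2135.23
nΣxy − ΣxΣy = 14946.61 − 15985.2 = -1038.59
nΣx² − (Σx)² = 384336.19 − 366630.25 = 17705.94; nΣy² − (Σy)² = 765.94 − 696.96 = 68.98
r = -1038.59 / √(17705.94 × 68.98) = -1038.59 / 1105.1496 ≈ -0.940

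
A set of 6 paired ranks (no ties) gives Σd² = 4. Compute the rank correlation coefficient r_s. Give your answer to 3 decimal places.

ρ = 1 − 6Σd² / [n(n²−1)] = 1 − 6×4 / (6×35)
  = 1 − 24/210 = 1 − 0.1143 ≈ 0.886

0.886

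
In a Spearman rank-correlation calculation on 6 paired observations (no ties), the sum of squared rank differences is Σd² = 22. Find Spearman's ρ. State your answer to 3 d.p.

ρ = 1 − 6Σd² / [n(n²−1)] = 1 − 6×22 / (6×35)
  = 1 − 132/210 = 1 − 0.6286 ≈ 0.371

0.371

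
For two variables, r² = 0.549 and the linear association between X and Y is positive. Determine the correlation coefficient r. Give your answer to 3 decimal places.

0.741

|r| = √0.549 = 0.741
The association is positive, so r = 0.741.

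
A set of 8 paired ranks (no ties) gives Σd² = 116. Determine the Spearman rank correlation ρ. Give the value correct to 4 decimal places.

-0.3810

ρ = 1 − 6Σd² / [n(n²−1)] = 1 − 6×116 / (8×63)
  = 1 − 696/504 = 1 − 1.38095 ≈ -0.3810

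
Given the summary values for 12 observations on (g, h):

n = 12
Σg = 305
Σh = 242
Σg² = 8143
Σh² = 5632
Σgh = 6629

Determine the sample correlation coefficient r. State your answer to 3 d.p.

0.882

r = (nΣgh − ΣgΣh) / √[(nΣg² − (Σg)²)(nΣh² − (Σh)²)]
Numerator: 12×6629 − 305×242 = 5738
Denominator: √[(97716 − 93025)(67584 − 58564)] = √[4691 × 9020] = 6504.8305
r = 5738 / 6504.8305 ≈ 0.882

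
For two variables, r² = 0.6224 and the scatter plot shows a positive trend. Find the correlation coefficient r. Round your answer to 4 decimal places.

0.7889

|r| = √0.6224 = 0.7889
The association is positive, so r = 0.7889.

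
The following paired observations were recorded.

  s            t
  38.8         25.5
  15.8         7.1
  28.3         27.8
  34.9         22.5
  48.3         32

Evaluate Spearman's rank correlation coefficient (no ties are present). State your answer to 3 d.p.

0.700

Rank s: 4, 1, 2, 3, 5
Rank t: 3, 1, 4, 2, 5
d = rank(s) − rank(t): 1, 0, -2, 1, 0; Σd² = 6
ρ = 1 − 6Σd² / [n(n²−1)] = 1 − 6×6 / (5×24) = 1 − 36/120 ≈ 0.700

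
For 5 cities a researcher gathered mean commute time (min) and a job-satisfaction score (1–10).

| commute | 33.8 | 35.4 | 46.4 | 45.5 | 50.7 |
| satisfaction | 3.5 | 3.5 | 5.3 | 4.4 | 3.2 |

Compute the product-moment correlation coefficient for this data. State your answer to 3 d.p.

0.298

n = 5, Σx = 211.8, Σy = 19.9, Σx² = 9189.3, Σy² = 82.19, Σxy = 850.56
nΣxy − ΣxΣy = 4252.8 − 4214.82 = 37.98
nΣx² − (Σx)² = 45946.5 − 44859.24 = 1087.26; nΣy² − (Σy)² = 410.95 − 396.01 = 14.94
r = 37.98 / √(1087.26 × 14.94) = 37.98 / 127.4506 ≈ 0.298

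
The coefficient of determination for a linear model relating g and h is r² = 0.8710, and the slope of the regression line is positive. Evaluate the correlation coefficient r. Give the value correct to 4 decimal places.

0.9333

|r| = √0.8710 = 0.9333
The association is positive, so r = 0.9333.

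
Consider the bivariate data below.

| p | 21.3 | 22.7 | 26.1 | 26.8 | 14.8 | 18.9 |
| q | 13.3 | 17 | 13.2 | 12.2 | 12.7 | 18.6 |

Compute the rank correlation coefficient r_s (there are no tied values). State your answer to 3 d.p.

Rank p: 3, 4, 5, 6, 1, 2
Rank q: 4, 5, 3, 1, 2, 6
d = rank(p) − rank(q): -1, -1, 2, 5, -1, -4; Σd² = 48
ρ = 1 − 6Σd² / [n(n²−1)] = 1 − 6×48 / (6×35) = 1 − 288/210 ≈ -0.371

-0.371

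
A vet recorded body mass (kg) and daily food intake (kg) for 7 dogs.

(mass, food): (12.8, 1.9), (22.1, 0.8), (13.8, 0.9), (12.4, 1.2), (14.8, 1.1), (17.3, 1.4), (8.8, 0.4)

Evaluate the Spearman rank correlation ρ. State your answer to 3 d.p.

Rank mass: 3, 7, 4, 2, 5, 6, 1
Rank food: 7, 2, 3, 5, 4, 6, 1
d = rank(mass) − rank(food): -4, 5, 1, -3, 1, 0, 0; Σd² = 52
ρ = 1 − 6Σd² / [n(n²−1)] = 1 − 6×52 / (7×48) = 1 − 312/336 ≈ 0.071

0.071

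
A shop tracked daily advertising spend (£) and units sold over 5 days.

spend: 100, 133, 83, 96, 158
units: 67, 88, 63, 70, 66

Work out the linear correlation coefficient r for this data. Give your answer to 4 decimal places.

n = 5, Σx = 570, Σy = 354, Σx² = 68758, Σy² = 25458, Σxy = 40781
nΣxy − ΣxΣy = 203905 − 201780 = 2125
nΣx² − (Σx)² = 343790 − 324900 = 18890; nΣy² − (Σy)² = 127290 − 125316 = 1974
r = 2125 / √(18890 × 1974) = 2125 / 6106.4605 ≈ 0.3480

0.3480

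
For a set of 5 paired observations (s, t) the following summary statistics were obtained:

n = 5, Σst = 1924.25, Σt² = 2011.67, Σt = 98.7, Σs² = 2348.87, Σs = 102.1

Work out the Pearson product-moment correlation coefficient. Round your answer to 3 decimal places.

-0.705

r = (nΣst − ΣsΣt) / √[(nΣs² − (Σs)²)(nΣt² − (Σt)²)]
Numerator: 5×1924.25 − 102.1×98.7 = -456.02
Denominator: √[(11744.35 − 10424.41)(10058.35 − 9741.69)] = √[1319.94 × 316.66] = 646.5077
r = -456.02 / 646.5077 ≈ -0.705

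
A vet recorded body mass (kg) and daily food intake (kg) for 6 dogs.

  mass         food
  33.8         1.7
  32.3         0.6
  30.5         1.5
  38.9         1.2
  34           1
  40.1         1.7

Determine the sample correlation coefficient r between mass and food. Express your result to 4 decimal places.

n = 6, Σx = 209.6, Σy = 7.7, Σx² = 7393.2, Σy² = 10.83, Σxy = 271.44
nΣxy − ΣxΣy = 1628.64 − 1613.92 = 14.72
nΣx² − (Σx)² = 44359.2 − 43932.16 = 427.04; nΣy² − (Σy)² = 64.98 − 59.29 = 5.69
r = 14.72 / √(427.04 × 5.69) = 14.72 / 49.2936 ≈ 0.2986

0.2986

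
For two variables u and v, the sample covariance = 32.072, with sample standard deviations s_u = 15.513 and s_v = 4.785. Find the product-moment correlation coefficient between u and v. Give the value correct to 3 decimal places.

0.432

r = Cov(u,v) / (s_u · s_v) = 32.072 / (15.513 × 4.785)
  = 32.072 / 74.2297 ≈ 0.432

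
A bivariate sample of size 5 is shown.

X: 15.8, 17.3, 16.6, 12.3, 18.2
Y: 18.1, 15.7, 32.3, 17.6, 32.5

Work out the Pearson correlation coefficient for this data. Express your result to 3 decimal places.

0.496

n = 5, ΣX = 80.2, ΣY = 116.2, ΣX² = 1307.02, ΣY² = 2983.4, ΣXY = 1901.75
nΣXY − ΣXΣY = 9508.75 − 9319.24 = 189.51
nΣX² − (ΣX)² = 6535.1 − 6432.04 = 103.06; nΣY² − (ΣY)² = 14917 − 13502.44 = 1414.56
r = 189.51 / √(103.06 × 1414.56) = 189.51 / 381.8174 ≈ 0.496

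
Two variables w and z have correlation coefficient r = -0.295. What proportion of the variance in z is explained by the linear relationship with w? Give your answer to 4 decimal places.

0.0870

r² = (-0.295)² = 0.0870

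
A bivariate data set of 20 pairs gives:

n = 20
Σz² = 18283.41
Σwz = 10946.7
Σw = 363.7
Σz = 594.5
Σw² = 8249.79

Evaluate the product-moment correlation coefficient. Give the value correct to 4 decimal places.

r = (nΣwz − ΣwΣz) / √[(nΣw² − (Σw)²)(nΣz² − (Σz)²)]
Numerator: 20×10946.7 − 363.7×594.5 = 2714.35
Denominator: √[(164995.8 − 132277.69)(365668.2 − 353430.25)] = √[32718.11 × 12237.95] = 20010.0623
r = 2714.35 / 20010.0623 ≈ 0.1356

0.1356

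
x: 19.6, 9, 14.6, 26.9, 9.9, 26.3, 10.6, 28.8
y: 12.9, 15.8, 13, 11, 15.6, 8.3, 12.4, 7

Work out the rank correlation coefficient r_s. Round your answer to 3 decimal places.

Rank x: 5, 1, 4, 7, 2, 6, 3, 8
Rank y: 5, 8, 6, 3, 7, 2, 4, 1
d = rank(x) − rank(y): 0, -7, -2, 4, -5, 4, -1, 7; Σd² = 160
ρ = 1 − 6Σd² / [n(n²−1)] = 1 − 6×160 / (8×63) = 1 − 960/504 ≈ -0.905

-0.905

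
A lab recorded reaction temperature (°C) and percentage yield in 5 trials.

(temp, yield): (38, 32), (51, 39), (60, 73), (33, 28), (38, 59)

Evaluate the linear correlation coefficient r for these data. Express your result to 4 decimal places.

0.6868

n = 5, Σx = 220, Σy = 231, Σx² = 10178, Σy² = 12139, Σxy = 10751
nΣxy − ΣxΣy = 53755 − 50820 = 2935
nΣx² − (Σx)² = 50890 − 48400 = 2490; nΣy² − (Σy)² = 60695 − 53361 = 7334
r = 2935 / √(2490 × 7334) = 2935 / 4273.3664 ≈ 0.6868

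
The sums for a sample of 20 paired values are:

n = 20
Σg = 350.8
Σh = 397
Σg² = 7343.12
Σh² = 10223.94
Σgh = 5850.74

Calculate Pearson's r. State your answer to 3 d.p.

r = (nΣgh − ΣgΣh) / √[(nΣg² − (Σg)²)(nΣh² − (Σh)²)]
Numerator: 20×5850.74 − 350.8×397 = -22252.8
Denominator: √[(146862.4 − 123060.64)(204478.8 − 157609)] = √[23801.76 × 46869.8] = 33400.3553
r = -22252.8 / 33400.3553 ≈ -0.666

-0.666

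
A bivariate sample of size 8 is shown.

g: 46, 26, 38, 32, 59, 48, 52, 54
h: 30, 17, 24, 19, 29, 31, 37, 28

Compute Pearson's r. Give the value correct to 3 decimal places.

n = 8, Σg = 355, Σh = 215, Σg² = 16665, Σh² = 6081, Σgh = 9977
nΣgh − ΣgΣh = 79816 − 76325 = 3491
nΣg² − (Σg)² = 133320 − 126025 = 7295; nΣh² − (Σh)² = 48648 − 46225 = 2423
r = 3491 / √(7295 × 2423) = 3491 / 4204.2580 ≈ 0.830

0.830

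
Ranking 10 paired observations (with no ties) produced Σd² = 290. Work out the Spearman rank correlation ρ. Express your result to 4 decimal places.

ρ = 1 − 6Σd² / [n(n²−1)] = 1 − 6×290 / (10×99)
  = 1 − 1740/990 = 1 − 1.75758 ≈ -0.7576

-0.7576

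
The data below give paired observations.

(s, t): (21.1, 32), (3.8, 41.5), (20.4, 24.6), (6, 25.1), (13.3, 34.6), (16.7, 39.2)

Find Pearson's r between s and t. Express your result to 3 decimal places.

n = 6, Σs = 81.3, Σt = 197, Σs² = 1367.59, Σt² = 6715.22, Σst = 2600.16
nΣst − ΣsΣt = 15600.96 − 16016.1 = -415.14
nΣs² − (Σs)² = 8205.54 − 6609.69 = 1595.85; nΣt² − (Σt)² = 40291.32 − 38809 = 1482.32
r = -415.14 / √(1595.85 × 1482.32) = -415.14 / 1538.0378 ≈ -0.270

-0.270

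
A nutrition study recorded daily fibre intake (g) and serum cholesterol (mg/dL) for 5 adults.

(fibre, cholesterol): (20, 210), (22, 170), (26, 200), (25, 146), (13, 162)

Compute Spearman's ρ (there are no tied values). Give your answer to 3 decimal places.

Rank fibre: 2, 3, 5, 4, 1
Rank cholesterol: 5, 3, 4, 1, 2
d = rank(fibre) − rank(cholesterol): -3, 0, 1, 3, -1; Σd² = 20
ρ = 1 − 6Σd² / [n(n²−1)] = 1 − 6×20 / (5×24) = 1 − 120/120 ≈ 0.000

0.000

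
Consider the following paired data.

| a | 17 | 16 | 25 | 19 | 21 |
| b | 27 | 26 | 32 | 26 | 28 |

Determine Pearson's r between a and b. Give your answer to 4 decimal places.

n = 5, Σa = 98, Σb = 139, Σa² = 1972, Σb² = 3889, Σab = 2757
nΣab − ΣaΣb = 13785 − 13622 = 163
nΣa² − (Σa)² = 9860 − 9604 = 256; nΣb² − (Σb)² = 19445 − 19321 = 124
r = 163 / √(256 × 124) = 163 / 178.1685 ≈ 0.9149

0.9149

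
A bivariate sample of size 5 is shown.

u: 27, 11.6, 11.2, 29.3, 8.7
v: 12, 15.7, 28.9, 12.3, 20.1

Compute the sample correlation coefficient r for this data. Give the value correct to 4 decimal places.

n = 5, Σu = 87.8, Σv = 89, Σu² = 1923.18, Σv² = 1781, Σuv = 1365.06
nΣuv − ΣuΣv = 6825.3 − 7814.2 = -988.9
nΣu² − (Σu)² = 9615.9 − 7708.84 = 1907.06; nΣv² − (Σv)² = 8905 − 7921 = 984
r = -988.9 / √(1907.06 × 984) = -988.9 / 1369.8712 ≈ -0.7219

-0.7219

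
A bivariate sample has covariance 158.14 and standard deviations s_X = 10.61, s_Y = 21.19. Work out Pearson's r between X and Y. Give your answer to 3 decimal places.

r = Cov(X,Y) / (s_X · s_Y) = 158.14 / (10.61 × 21.19)
  = 158.14 / 224.8259 ≈ 0.703

0.703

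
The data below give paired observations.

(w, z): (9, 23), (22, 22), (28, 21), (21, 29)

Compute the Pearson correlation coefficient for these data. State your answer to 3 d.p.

-0.140

n = 4, Σw = 80, Σz = 95, Σw² = 1790, Σz² = 2295, Σwz = 1888
nΣwz − ΣwΣz = 7552 − 7600 = -48
nΣw² − (Σw)² = 7160 − 6400 = 760; nΣz² − (Σz)² = 9180 − 9025 = 155
r = -48 / √(760 × 155) = -48 / 343.2200 ≈ -0.140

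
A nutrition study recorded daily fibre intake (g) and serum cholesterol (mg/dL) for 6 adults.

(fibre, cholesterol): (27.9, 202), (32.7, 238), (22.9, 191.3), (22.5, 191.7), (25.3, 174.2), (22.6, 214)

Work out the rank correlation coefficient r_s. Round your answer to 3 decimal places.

Rank fibre: 5, 6, 3, 1, 4, 2
Rank cholesterol: 4, 6, 2, 3, 1, 5
d = rank(fibre) − rank(cholesterol): 1, 0, 1, -2, 3, -3; Σd² = 24
ρ = 1 − 6Σd² / [n(n²−1)] = 1 − 6×24 / (6×35) = 1 − 144/210 ≈ 0.314

0.314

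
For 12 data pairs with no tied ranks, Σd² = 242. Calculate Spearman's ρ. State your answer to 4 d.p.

0.1538

ρ = 1 − 6Σd² / [n(n²−1)] = 1 − 6×242 / (12×143)
  = 1 − 1452/1716 = 1 − 0.84615 ≈ 0.1538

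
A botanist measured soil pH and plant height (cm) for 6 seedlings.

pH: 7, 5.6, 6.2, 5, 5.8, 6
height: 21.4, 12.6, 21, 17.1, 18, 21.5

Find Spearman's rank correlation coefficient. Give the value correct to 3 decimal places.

Rank pH: 6, 2, 5, 1, 3, 4
Rank height: 5, 1, 4, 2, 3, 6
d = rank(pH) − rank(height): 1, 1, 1, -1, 0, -2; Σd² = 8
ρ = 1 − 6Σd² / [n(n²−1)] = 1 − 6×8 / (6×35) = 1 − 48/210 ≈ 0.771

0.771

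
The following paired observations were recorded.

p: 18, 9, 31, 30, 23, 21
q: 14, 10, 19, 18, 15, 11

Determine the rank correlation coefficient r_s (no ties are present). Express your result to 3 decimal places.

Rank p: 2, 1, 6, 5, 4, 3
Rank q: 3, 1, 6, 5, 4, 2
d = rank(p) − rank(q): -1, 0, 0, 0, 0, 1; Σd² = 2
ρ = 1 − 6Σd² / [n(n²−1)] = 1 − 6×2 / (6×35) = 1 − 12/210 ≈ 0.943

0.943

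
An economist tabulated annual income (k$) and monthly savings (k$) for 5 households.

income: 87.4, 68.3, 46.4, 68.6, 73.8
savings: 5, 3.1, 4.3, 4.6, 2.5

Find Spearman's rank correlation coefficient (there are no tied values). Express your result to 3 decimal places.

Rank income: 5, 2, 1, 3, 4
Rank savings: 5, 2, 3, 4, 1
d = rank(income) − rank(savings): 0, 0, -2, -1, 3; Σd² = 14
ρ = 1 − 6Σd² / [n(n²−1)] = 1 − 6×14 / (5×24) = 1 − 84/120 ≈ 0.300

0.300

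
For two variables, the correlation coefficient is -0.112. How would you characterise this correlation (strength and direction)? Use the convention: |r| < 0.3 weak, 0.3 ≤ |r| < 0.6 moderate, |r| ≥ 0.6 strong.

r = -0.112 < 0 so the relationship is negative.
|r| = 0.112, which falls in the weak range.

weak negative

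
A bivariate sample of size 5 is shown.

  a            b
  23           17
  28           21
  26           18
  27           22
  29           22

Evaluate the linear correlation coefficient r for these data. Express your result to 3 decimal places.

n = 5, Σa = 133, Σb = 100, Σa² = 3559, Σb² = 2022, Σab = 2679
nΣab − ΣaΣb = 13395 − 13300 = 95
nΣa² − (Σa)² = 17795 − 17689 = 106; nΣb² − (Σb)² = 10110 − 10000 = 110
r = 95 / √(106 × 110) = 95 / 107.9815 ≈ 0.880

0.880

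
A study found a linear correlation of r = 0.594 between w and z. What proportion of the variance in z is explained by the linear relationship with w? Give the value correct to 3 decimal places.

r² = (0.594)² = 0.353

0.353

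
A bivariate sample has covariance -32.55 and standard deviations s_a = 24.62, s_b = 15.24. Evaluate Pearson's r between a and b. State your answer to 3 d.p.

-0.087

r = Cov(a,b) / (s_a · s_b) = -32.55 / (24.62 × 15.24)
  = -32.55 / 375.2088 ≈ -0.087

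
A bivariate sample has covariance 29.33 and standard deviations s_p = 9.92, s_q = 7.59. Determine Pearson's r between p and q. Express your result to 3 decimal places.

0.390

r = Cov(p,q) / (s_p · s_q) = 29.33 / (9.92 × 7.59)
  = 29.33 / 75.2928 ≈ 0.390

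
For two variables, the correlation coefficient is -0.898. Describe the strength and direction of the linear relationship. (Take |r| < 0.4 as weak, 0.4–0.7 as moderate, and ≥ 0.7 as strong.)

strong negative

r = -0.898 < 0 so the relationship is negative.
|r| = 0.898, which falls in the strong range.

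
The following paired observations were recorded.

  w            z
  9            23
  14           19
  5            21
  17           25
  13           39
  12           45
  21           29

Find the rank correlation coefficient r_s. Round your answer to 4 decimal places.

0.1786

Rank w: 2, 5, 1, 6, 4, 3, 7
Rank z: 3, 1, 2, 4, 6, 7, 5
d = rank(w) − rank(z): -1, 4, -1, 2, -2, -4, 2; Σd² = 46
ρ = 1 − 6Σd² / [n(n²−1)] = 1 − 6×46 / (7×48) = 1 − 276/336 ≈ 0.1786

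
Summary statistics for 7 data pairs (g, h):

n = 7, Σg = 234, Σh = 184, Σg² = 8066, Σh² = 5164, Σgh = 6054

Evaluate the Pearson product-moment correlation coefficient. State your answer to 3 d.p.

r = (nΣgh − ΣgΣh) / √[(nΣg² − (Σg)²)(nΣh² − (Σh)²)]
Numerator: 7×6054 − 234×184 = -678
Denominator: √[(56462 − 54756)(36148 − 33856)] = √[1706 × 2292] = 1977.4104
r = -678 / 1977.4104 ≈ -0.343

-0.343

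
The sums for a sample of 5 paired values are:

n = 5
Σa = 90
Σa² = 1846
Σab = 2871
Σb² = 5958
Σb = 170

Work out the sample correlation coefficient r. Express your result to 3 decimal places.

-0.942

r = (nΣab − ΣaΣb) / √[(nΣa² − (Σa)²)(nΣb² − (Σb)²)]
Numerator: 5×2871 − 90×170 = -945
Denominator: √[(9230 − 8100)(29790 − 28900)] = √[1130 × 890] = 1002.8460
r = -945 / 1002.8460 ≈ -0.942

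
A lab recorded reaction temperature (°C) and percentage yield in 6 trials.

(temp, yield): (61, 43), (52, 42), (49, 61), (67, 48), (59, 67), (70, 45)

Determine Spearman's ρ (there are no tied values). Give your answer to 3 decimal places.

-0.143

Rank temp: 4, 2, 1, 5, 3, 6
Rank yield: 2, 1, 5, 4, 6, 3
d = rank(temp) − rank(yield): 2, 1, -4, 1, -3, 3; Σd² = 40
ρ = 1 − 6Σd² / [n(n²−1)] = 1 − 6×40 / (6×35) = 1 − 240/210 ≈ -0.143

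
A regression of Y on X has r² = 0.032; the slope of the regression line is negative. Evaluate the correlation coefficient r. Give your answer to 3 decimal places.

-0.179

|r| = √0.032 = 0.179
The association is negative, so r = −0.179.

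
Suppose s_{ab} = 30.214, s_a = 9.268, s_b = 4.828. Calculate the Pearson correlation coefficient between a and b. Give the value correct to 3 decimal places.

r = Cov(a,b) / (s_a · s_b) = 30.214 / (9.268 × 4.828)
  = 30.214 / 44.7459 ≈ 0.675

0.675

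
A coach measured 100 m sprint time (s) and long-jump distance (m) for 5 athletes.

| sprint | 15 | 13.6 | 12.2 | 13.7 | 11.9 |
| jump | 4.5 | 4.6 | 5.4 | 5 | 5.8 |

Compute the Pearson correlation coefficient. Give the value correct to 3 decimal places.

n = 5, Σx = 66.4, Σy = 25.3, Σx² = 888.1, Σy² = 129.21, Σxy = 333.46
nΣxy − ΣxΣy = 1667.3 − 1679.92 = -12.62
nΣx² − (Σx)² = 4440.5 − 4408.96 = 31.54; nΣy² − (Σy)² = 646.05 − 640.09 = 5.96
r = -12.62 / √(31.54 × 5.96) = -12.62 / 13.7105 ≈ -0.920

-0.920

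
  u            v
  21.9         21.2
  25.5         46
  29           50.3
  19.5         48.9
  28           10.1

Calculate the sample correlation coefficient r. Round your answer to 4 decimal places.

-0.1393

n = 5, Σu = 123.9, Σv = 176.5, Σu² = 3135.11, Σv² = 7588.75, Σuv = 4332.33
nΣuv − ΣuΣv = 21661.65 − 21868.35 = -206.7
nΣu² − (Σu)² = 15675.55 − 15351.21 = 324.34; nΣv² − (Σv)² = 37943.75 − 31152.25 = 6791.5
r = -206.7 / √(324.34 × 6791.5) = -206.7 / 1484.1682 ≈ -0.1393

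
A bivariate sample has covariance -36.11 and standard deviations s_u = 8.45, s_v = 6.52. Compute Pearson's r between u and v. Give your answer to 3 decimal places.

-0.655

r = Cov(u,v) / (s_u · s_v) = -36.11 / (8.45 × 6.52)
  = -36.11 / 55.0940 ≈ -0.655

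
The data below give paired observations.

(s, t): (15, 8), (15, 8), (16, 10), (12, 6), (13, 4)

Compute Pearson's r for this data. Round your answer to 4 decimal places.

n = 5, Σs = 71, Σt = 36, Σs² = 1019, Σt² = 280, Σst = 524
nΣst − ΣsΣt = 2620 − 2556 = 64
nΣs² − (Σs)² = 5095 − 5041 = 54; nΣt² − (Σt)² = 1400 − 1296 = 104
r = 64 / √(54 × 104) = 64 / 74.9400 ≈ 0.8540

0.8540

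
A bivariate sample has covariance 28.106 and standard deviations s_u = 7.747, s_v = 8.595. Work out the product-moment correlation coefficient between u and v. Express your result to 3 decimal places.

0.422

r = Cov(u,v) / (s_u · s_v) = 28.106 / (7.747 × 8.595)
  = 28.106 / 66.5855 ≈ 0.422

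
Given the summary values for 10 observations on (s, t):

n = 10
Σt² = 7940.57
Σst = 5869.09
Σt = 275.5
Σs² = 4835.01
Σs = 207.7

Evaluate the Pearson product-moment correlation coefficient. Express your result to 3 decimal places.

r = (nΣst − ΣsΣt) / √[(nΣs² − (Σs)²)(nΣt² − (Σt)²)]
Numerator: 10×5869.09 − 207.7×275.5 = 1469.55
Denominator: √[(48350.1 − 43139.29)(79405.7 − 75900.25)] = √[5210.81 × 3505.45] = 4273.9015
r = 1469.55 / 4273.9015 ≈ 0.344

0.344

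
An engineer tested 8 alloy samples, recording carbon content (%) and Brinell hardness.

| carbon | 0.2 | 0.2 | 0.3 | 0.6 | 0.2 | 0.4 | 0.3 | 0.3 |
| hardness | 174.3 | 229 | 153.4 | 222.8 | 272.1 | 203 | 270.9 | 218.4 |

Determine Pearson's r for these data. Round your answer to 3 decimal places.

n = 8, Σx = 2.5, Σy = 1743.9, Σx² = 0.91, Σy² = 392325.67, Σxy = 542.77
nΣxy − ΣxΣy = 4342.16 − 4359.75 = -17.59
nΣx² − (Σx)² = 7.28 − 6.25 = 1.03; nΣy² − (Σy)² = 3138605.36 − 3041187.21 = 97418.15
r = -17.59 / √(1.03 × 97418.15) = -17.59 / 316.7660 ≈ -0.056

-0.056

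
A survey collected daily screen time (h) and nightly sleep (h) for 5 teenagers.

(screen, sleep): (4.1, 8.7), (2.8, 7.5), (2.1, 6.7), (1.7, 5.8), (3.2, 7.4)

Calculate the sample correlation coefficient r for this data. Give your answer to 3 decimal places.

n = 5, Σx = 13.9, Σy = 36.1, Σx² = 42.19, Σy² = 265.23, Σxy = 104.28
nΣxy − ΣxΣy = 521.4 − 501.79 = 19.61
nΣx² − (Σx)² = 210.95 − 193.21 = 17.74; nΣy² − (Σy)² = 1326.15 − 1303.21 = 22.94
r = 19.61 / √(17.74 × 22.94) = 19.61 / 20.1731 ≈ 0.972

0.972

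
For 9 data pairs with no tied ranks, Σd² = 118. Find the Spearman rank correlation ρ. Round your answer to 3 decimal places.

ρ = 1 − 6Σd² / [n(n²−1)] = 1 − 6×118 / (9×80)
  = 1 − 708/720 = 1 − 0.9833 ≈ 0.017

0.017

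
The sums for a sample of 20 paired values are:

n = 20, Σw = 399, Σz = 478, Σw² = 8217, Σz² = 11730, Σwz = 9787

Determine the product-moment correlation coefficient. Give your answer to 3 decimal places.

r = (nΣwz − ΣwΣz) / √[(nΣw² − (Σw)²)(nΣz² − (Σz)²)]
Numerator: 20×9787 − 399×478 = 5018
Denominator: √[(164340 − 159201)(234600 − 228484)] = √[5139 × 6116] = 5606.2576
r = 5018 / 5606.2576 ≈ 0.895

0.895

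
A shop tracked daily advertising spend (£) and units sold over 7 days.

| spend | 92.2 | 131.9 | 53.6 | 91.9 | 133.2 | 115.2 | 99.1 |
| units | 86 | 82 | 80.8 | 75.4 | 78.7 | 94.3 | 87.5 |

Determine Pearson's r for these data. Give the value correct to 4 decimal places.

0.1191

n = 7, Σx = 717.1, Σy = 584.7, Σx² = 78051.11, Σy² = 49076.23, Σxy = 60022.59
nΣxy − ΣxΣy = 420158.13 − 419288.37 = 869.76
nΣx² − (Σx)² = 546357.77 − 514232.41 = 32125.36; nΣy² − (Σy)² = 343533.61 − 341874.09 = 1659.52
r = 869.76 / √(32125.36 × 1659.52) = 869.76 / 7301.5531 ≈ 0.1191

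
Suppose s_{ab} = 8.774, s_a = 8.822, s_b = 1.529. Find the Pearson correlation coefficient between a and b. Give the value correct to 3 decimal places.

r = Cov(a,b) / (s_a · s_b) = 8.774 / (8.822 × 1.529)
  = 8.774 / 13.4888 ≈ 0.650

0.650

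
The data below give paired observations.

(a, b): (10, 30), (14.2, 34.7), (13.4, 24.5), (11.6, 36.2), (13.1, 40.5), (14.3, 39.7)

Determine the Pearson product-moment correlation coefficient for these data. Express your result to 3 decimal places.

n = 6, Σa = 76.6, Σb = 205.6, Σa² = 991.86, Σb² = 7231.12, Σab = 2639.22
nΣab − ΣaΣb = 15835.32 − 15748.96 = 86.36
nΣa² − (Σa)² = 5951.16 − 5867.56 = 83.6; nΣb² − (Σb)² = 43386.72 − 42271.36 = 1115.36
r = 86.36 / √(83.6 × 1115.36) = 86.36 / 305.3590 ≈ 0.283

0.283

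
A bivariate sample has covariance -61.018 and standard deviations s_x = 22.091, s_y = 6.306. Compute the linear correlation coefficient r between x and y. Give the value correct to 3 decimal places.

r = Cov(x,y) / (s_x · s_y) = -61.018 / (22.091 × 6.306)
  = -61.018 / 139.3058 ≈ -0.438

-0.438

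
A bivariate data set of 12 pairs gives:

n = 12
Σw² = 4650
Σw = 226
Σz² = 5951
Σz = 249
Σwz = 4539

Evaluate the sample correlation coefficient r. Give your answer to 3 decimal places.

-0.271

r = (nΣwz − ΣwΣz) / √[(nΣw² − (Σw)²)(nΣz² − (Σz)²)]
Numerator: 12×4539 − 226×249 = -1806
Denominator: √[(55800 − 51076)(71412 − 62001)] = √[4724 × 9411] = 6667.6506
r = -1806 / 6667.6506 ≈ -0.271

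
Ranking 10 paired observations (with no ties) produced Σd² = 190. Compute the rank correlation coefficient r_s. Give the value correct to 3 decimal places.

-0.152

ρ = 1 − 6Σd² / [n(n²−1)] = 1 − 6×190 / (10×99)
  = 1 − 1140/990 = 1 − 1.1515 ≈ -0.152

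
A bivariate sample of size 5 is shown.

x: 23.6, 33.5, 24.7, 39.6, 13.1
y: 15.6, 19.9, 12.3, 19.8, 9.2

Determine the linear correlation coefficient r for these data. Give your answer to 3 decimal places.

0.934

n = 5, Σx = 134.5, Σy = 76.8, Σx² = 4029.07, Σy² = 1267.34, Σxy = 2243.22
nΣxy − ΣxΣy = 11216.1 − 10329.6 = 886.5
nΣx² − (Σx)² = 20145.35 − 18090.25 = 2055.1; nΣy² − (Σy)² = 6336.7 − 5898.24 = 438.46
r = 886.5 / √(2055.1 × 438.46) = 886.5 / 949.2519 ≈ 0.934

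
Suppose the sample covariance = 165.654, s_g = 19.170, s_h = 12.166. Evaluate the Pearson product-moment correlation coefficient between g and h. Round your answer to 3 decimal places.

0.710

r = Cov(g,h) / (s_g · s_h) = 165.654 / (19.170 × 12.166)
  = 165.654 / 233.2222 ≈ 0.710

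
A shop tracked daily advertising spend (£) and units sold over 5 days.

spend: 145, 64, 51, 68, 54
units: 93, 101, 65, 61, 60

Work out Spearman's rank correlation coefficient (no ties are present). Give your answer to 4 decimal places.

0.3000

Rank spend: 5, 3, 1, 4, 2
Rank units: 4, 5, 3, 2, 1
d = rank(spend) − rank(units): 1, -2, -2, 2, 1; Σd² = 14
ρ = 1 − 6Σd² / [n(n²−1)] = 1 − 6×14 / (5×24) = 1 − 84/120 ≈ 0.3000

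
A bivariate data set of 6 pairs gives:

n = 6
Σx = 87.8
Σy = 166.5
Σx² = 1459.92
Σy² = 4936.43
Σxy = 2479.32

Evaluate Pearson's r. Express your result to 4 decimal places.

r = (nΣxy − ΣxΣy) / √[(nΣx² − (Σx)²)(nΣy² − (Σy)²)]
Numerator: 6×2479.32 − 87.8×166.5 = 257.22
Denominator: √[(8759.52 − 7708.84)(29618.58 − 27722.25)] = √[1050.68 × 1896.33] = 1411.5368
r = 257.22 / 1411.5368 ≈ 0.1822

0.1822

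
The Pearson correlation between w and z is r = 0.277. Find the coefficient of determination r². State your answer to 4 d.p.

0.0767

r² = (0.277)² = 0.0767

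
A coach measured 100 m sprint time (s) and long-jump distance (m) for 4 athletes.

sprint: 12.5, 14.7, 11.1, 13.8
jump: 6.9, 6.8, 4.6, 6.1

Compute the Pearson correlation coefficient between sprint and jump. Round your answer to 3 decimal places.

0.728

n = 4, Σx = 52.1, Σy = 24.4, Σx² = 685.99, Σy² = 152.22, Σxy = 321.45
nΣxy − ΣxΣy = 1285.8 − 1271.24 = 14.56
nΣx² − (Σx)² = 2743.96 − 2714.41 = 29.55; nΣy² − (Σy)² = 608.88 − 595.36 = 13.52
r = 14.56 / √(29.55 × 13.52) = 14.56 / 19.9879 ≈ 0.728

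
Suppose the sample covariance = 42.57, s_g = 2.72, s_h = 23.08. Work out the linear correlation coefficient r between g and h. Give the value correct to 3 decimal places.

0.678

r = Cov(g,h) / (s_g · s_h) = 42.57 / (2.72 × 23.08)
  = 42.57 / 62.7776 ≈ 0.678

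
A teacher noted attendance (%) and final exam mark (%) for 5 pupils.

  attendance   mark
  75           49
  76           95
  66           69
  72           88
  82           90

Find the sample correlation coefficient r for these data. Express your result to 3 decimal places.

n = 5, Σx = 371, Σy = 391, Σx² = 27665, Σy² = 32031, Σxy = 29165
nΣxy − ΣxΣy = 145825 − 145061 = 764
nΣx² − (Σx)² = 138325 − 137641 = 684; nΣy² − (Σy)² = 160155 − 152881 = 7274
r = 764 / √(684 × 7274) = 764 / 2230.5641 ≈ 0.343

0.343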